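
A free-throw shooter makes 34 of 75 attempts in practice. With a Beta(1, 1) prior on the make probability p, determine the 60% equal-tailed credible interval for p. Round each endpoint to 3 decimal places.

Posterior: Beta(1+34, 1+41) = Beta(35, 42).
Equal-tailed 60% interval: the 0.2 and 0.8 quantiles of Beta(35, 42).
Posterior mean ≈ 0.455, SD ≈ 0.056; a Normal approximation gives roughly [0.407, 0.502].
Exact: F⁻¹(0.2) = 0.407; F⁻¹(0.8) = 0.502.

[0.407, 0.502]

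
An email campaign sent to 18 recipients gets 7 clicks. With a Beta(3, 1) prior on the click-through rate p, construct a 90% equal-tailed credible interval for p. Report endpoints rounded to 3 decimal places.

Posterior: Beta(3+7, 1+11) = Beta(10, 12).
Equal-tailed 90% interval: the 0.05 and 0.95 quantiles of Beta(10, 12).
Posterior mean ≈ 0.455, SD ≈ 0.104; a Normal approximation gives roughly [0.284, 0.625].
Exact: F⁻¹(0.05) = 0.286; F⁻¹(0.95) = 0.628.

[0.286, 0.628]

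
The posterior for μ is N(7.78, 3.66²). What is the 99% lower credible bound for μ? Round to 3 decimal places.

-0.734

Need L with P(μ ≥ L) = 0.99: L = 7.78 − z_{0.01}·3.66.
z = 2.326; L = 7.78 − 2.326 × 3.66 = -0.734.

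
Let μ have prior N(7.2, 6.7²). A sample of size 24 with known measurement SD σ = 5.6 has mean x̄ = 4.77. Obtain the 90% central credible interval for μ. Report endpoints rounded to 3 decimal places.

Posterior precision = 1/6.7² + 24/5.6² = 0.0223 + 0.7653 = 0.7876, so posterior SD = 1.1268.
Posterior mean = (7.2/6.7² + 24·4.77/5.6²) / 0.7876 = 4.8387.
Interval: 4.8387 ± 1.645 × 1.1268 → [2.985, 6.692].

[2.985, 6.692]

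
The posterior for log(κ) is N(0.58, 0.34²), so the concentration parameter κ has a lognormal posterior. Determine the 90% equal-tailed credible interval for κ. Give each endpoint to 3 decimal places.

On the log scale the 90% interval is 0.58 ± 1.645 × 0.34 = [0.0207, 1.1393].
Exponentiate: [e^0.0207, e^1.1393] = [1.021, 3.124].

[1.021, 3.124]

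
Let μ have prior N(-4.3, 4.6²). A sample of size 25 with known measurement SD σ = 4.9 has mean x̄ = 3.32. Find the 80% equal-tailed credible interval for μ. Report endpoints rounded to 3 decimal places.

[1.761, 4.218]

Posterior precision = 1/4.6² + 25/4.9² = 0.0473 + 1.0412 = 1.0885, so posterior SD = 0.9585.
Posterior mean = (-4.3/4.6² + 25·3.32/4.9²) / 1.0885 = 2.9892.
Interval: 2.9892 ± 1.282 × 0.9585 → [1.761, 4.218].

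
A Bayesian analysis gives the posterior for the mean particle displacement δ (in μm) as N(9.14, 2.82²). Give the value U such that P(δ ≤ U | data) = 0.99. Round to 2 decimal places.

Need U with P(δ ≤ U) = 0.99: U = 9.14 + z_{0.01}·2.82.
z = 2.326; U = 9.14 + 2.326 × 2.82 = 15.70.

15.70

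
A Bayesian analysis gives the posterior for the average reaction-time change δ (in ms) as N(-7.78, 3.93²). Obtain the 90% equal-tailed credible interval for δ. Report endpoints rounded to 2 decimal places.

[-14.24, -1.32]

The posterior is symmetric, so the 90% equal-tailed interval is δ = -7.78 ± z·3.93 with z = 1.645.
Half-width: 1.645 × 3.93 = 6.46.
-7.78 − 6.46 = -14.24; -7.78 + 6.46 = -1.32.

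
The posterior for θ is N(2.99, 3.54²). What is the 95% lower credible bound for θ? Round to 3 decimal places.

-2.833

Need L with P(θ ≥ L) = 0.95: L = 2.99 − z_{0.05}·3.54.
z = 1.645; L = 2.99 − 1.645 × 3.54 = -2.833.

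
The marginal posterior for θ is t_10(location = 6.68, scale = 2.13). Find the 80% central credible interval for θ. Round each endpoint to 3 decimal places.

The t_10 distribution is symmetric; the 80% interval is 6.68 ± t·2.13 with t_{0.9,10} = 1.372.
Half-width: 1.372 × 2.13 = 2.923.
6.68 − 2.923 = 3.757; 6.68 + 2.923 = 9.603.

[3.757, 9.603]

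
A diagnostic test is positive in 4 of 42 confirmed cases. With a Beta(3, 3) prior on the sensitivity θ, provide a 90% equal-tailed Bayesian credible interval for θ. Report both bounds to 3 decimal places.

[0.072, 0.236]

Posterior: Beta(3+4, 3+38) = Beta(7, 41).
Equal-tailed 90% interval: the 0.05 and 0.95 quantiles of Beta(7, 41).
Posterior mean ≈ 0.146, SD ≈ 0.050; a Normal approximation gives roughly [0.063, 0.229].
Exact: F⁻¹(0.05) = 0.072; F⁻¹(0.95) = 0.236.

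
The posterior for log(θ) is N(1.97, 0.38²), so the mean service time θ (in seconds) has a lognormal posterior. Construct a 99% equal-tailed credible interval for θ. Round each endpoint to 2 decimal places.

[2.69, 19.08]

On the log scale the 99% interval is 1.97 ± 2.576 × 0.38 = [0.9912, 2.9488].
Exponentiate: [e^0.9912, e^2.9488] = [2.69, 19.08].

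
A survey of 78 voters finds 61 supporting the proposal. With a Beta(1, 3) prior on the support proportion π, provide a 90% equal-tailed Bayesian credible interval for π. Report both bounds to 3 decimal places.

[0.675, 0.830]

Posterior: Beta(1+61, 3+17) = Beta(62, 20).
Equal-tailed 90% interval: the 0.05 and 0.95 quantiles of Beta(62, 20).
Posterior mean ≈ 0.756, SD ≈ 0.047; a Normal approximation gives roughly [0.679, 0.834].
Exact: F⁻¹(0.05) = 0.675; F⁻¹(0.95) = 0.830.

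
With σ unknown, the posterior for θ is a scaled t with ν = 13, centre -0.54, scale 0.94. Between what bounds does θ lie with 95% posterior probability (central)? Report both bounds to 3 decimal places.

[-2.571, 1.491]

The t_13 distribution is symmetric; the 95% interval is -0.54 ± t·0.94 with t_{0.975,13} = 2.160.
Half-width: 2.160 × 0.94 = 2.031.
-0.54 − 2.031 = -2.571; -0.54 + 2.031 = 1.491.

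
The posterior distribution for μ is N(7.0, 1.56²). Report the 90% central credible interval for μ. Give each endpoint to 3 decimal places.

[4.434, 9.566]

The posterior is symmetric, so the 90% equal-tailed interval is μ = 7.0 ± z·1.56 with z = 1.645.
Half-width: 1.645 × 1.56 = 2.566.
7.0 − 2.566 = 4.434; 7.0 + 2.566 = 9.566.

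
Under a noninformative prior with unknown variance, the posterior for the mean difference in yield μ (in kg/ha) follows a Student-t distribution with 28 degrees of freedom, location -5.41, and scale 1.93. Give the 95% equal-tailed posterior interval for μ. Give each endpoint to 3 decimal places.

The t_28 distribution is symmetric; the 95% interval is -5.41 ± t·1.93 with t_{0.975,28} = 2.048.
Half-width: 2.048 × 1.93 = 3.953.
-5.41 − 3.953 = -9.363; -5.41 + 3.953 = -1.457.

[-9.363, -1.457]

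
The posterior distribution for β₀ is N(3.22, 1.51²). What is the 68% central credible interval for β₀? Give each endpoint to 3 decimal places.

[1.718, 4.722]

The posterior is symmetric, so the 68% equal-tailed interval is β₀ = 3.22 ± z·1.51 with z = 0.994.
Half-width: 0.994 × 1.51 = 1.502.
3.22 − 1.502 = 1.718; 3.22 + 1.502 = 4.722.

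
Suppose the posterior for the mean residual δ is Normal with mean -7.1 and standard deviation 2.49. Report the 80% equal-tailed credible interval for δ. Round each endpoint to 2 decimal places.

The posterior is symmetric, so the 80% equal-tailed interval is δ = -7.1 ± z·2.49 with z = 1.282.
Half-width: 1.282 × 2.49 = 3.19.
-7.1 − 3.19 = -10.29; -7.1 + 3.19 = -3.91.

[-10.29, -3.91]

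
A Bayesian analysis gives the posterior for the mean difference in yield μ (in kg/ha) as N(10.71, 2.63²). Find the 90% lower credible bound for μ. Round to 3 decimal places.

7.340

Need L with P(μ ≥ L) = 0.90: L = 10.71 − z_{0.1}·2.63.
z = 1.282; L = 10.71 − 1.282 × 2.63 = 7.340.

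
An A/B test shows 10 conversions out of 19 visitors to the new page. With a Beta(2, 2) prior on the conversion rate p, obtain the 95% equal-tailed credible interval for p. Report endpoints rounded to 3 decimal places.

Posterior: Beta(2+10, 2+9) = Beta(12, 11).
Equal-tailed 95% interval: the 0.025 and 0.975 quantiles of Beta(12, 11).
Posterior mean ≈ 0.522, SD ≈ 0.102; a Normal approximation gives roughly [0.322, 0.722].
Exact: F⁻¹(0.025) = 0.322; F⁻¹(0.975) = 0.718.

[0.322, 0.718]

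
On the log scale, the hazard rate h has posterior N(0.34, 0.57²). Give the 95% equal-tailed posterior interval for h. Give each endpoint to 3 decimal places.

[0.460, 4.294]

On the log scale the 95% interval is 0.34 ± 1.960 × 0.57 = [-0.7772, 1.4572].
Exponentiate: [e^-0.7772, e^1.4572] = [0.460, 4.294].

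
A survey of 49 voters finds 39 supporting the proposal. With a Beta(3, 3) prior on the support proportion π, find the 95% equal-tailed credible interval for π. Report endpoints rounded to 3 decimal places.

[0.644, 0.865]

Posterior: Beta(3+39, 3+10) = Beta(42, 13).
Equal-tailed 95% interval: the 0.025 and 0.975 quantiles of Beta(42, 13).
Posterior mean ≈ 0.764, SD ≈ 0.057; a Normal approximation gives roughly [0.652, 0.875].
Exact: F⁻¹(0.025) = 0.644; F⁻¹(0.975) = 0.865.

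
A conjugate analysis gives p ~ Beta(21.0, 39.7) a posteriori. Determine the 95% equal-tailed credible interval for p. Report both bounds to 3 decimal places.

Posterior: Beta(21.0, 39.7).
Equal-tailed 95% interval: the 0.025 and 0.975 quantiles of Beta(21.0, 39.7).
Posterior mean ≈ 0.346, SD ≈ 0.061; a Normal approximation gives roughly [0.227, 0.465].
Exact: F⁻¹(0.025) = 0.233; F⁻¹(0.975) = 0.469.

[0.233, 0.469]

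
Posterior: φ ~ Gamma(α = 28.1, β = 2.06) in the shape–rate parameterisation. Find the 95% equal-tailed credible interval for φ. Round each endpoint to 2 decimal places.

Posterior: Gamma(shape 28.1, rate 2.06).
Equal-tailed 95% interval: Gamma(28.1, 2.06) quantiles at 0.025 and 0.975.
Posterior mean ≈ 13.64, SD ≈ 2.57; a Normal approximation gives roughly [8.60, 18.68].
Exact: lower = 9.07; upper = 19.13.

[9.07, 19.13]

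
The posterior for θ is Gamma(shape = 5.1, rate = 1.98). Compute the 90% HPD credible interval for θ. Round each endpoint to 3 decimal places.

[0.792, 4.290]

The posterior is unimodal and skewed, so the HPD interval has equal density at both endpoints and is the shortest 90% interval.
Solving f(0.792) = f(4.290) with F(4.290) − F(0.792) = 0.90 gives [0.792, 4.290].
For comparison, the equal-tailed interval is [1.027, 4.692]; the HPD is narrower and shifted toward the mode.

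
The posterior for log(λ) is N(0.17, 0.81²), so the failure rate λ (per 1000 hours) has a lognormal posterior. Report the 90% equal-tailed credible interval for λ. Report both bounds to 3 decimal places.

On the log scale the 90% interval is 0.17 ± 1.645 × 0.81 = [-1.1623, 1.5023].
Exponentiate: [e^-1.1623, e^1.5023] = [0.313, 4.492].

[0.313, 4.492]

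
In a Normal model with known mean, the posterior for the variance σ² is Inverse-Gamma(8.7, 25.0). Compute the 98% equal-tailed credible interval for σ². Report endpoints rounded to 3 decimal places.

[1.472, 7.520]

Inverse-Gamma(8.7, 25.0) quantiles: F⁻¹(0.01) and F⁻¹(0.99).
Equivalently, 1/σ² ~ Gamma(8.7, rate = 25.0); invert its 0.99 and 0.01 quantiles.
Posterior mean ≈ 3.247, SD ≈ 1.254; a Normal approximation gives roughly [0.329, 6.165].
Exact: lower = 1.472; upper = 7.520.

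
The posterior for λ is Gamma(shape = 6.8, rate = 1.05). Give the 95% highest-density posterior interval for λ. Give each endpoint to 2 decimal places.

[2.12, 11.41]

The posterior is unimodal and skewed, so the HPD interval has equal density at both endpoints and is the shortest 95% interval.
Solving f(2.12) = f(11.41) with F(11.41) − F(2.12) = 0.95 gives [2.12, 11.41].
For comparison, the equal-tailed interval is [2.56, 12.17]; the HPD is narrower and shifted toward the mode.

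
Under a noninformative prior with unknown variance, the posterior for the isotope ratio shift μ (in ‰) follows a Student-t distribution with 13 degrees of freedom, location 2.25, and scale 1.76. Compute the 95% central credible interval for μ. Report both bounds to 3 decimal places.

The t_13 distribution is symmetric; the 95% interval is 2.25 ± t·1.76 with t_{0.975,13} = 2.160.
Half-width: 2.160 × 1.76 = 3.802.
2.25 − 3.802 = -1.552; 2.25 + 3.802 = 6.052.

[-1.552, 6.052]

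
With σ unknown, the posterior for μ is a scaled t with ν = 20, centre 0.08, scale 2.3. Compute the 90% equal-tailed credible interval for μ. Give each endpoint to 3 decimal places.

[-3.887, 4.047]

The t_20 distribution is symmetric; the 90% interval is 0.08 ± t·2.3 with t_{0.95,20} = 1.725.
Half-width: 1.725 × 2.3 = 3.967.
0.08 − 3.967 = -3.887; 0.08 + 3.967 = 4.047.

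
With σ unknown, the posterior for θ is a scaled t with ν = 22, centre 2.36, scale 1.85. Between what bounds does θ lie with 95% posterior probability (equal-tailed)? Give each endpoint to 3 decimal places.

[-1.477, 6.197]

The t_22 distribution is symmetric; the 95% interval is 2.36 ± t·1.85 with t_{0.975,22} = 2.074.
Half-width: 2.074 × 1.85 = 3.837.
2.36 − 3.837 = -1.477; 2.36 + 3.837 = 6.197.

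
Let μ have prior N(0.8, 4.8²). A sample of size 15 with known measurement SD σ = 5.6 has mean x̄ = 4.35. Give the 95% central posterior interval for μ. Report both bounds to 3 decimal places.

Posterior precision = 1/4.8² + 15/5.6² = 0.0434 + 0.4783 = 0.5217, so posterior SD = 1.3845.
Posterior mean = (0.8/4.8² + 15·4.35/5.6²) / 0.5217 = 4.0547.
Interval: 4.0547 ± 1.960 × 1.3845 → [1.341, 6.768].

[1.341, 6.768]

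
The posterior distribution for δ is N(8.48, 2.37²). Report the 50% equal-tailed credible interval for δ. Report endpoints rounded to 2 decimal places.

The posterior is symmetric, so the 50% equal-tailed interval is δ = 8.48 ± z·2.37 with z = 0.674.
Half-width: 0.674 × 2.37 = 1.60.
8.48 − 1.60 = 6.88; 8.48 + 1.60 = 10.08.

[6.88, 10.08]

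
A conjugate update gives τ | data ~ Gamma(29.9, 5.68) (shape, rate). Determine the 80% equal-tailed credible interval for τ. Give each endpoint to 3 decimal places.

Posterior: Gamma(shape 29.9, rate 5.68).
Equal-tailed 80% interval: Gamma(29.9, 5.68) quantiles at 0.1 and 0.9.
Posterior mean ≈ 5.264, SD ≈ 0.963; a Normal approximation gives roughly [4.030, 6.498].
Exact: lower = 4.074; upper = 6.529.

[4.074, 6.529]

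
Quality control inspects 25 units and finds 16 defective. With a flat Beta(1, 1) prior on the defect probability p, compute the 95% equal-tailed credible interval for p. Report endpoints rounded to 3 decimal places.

Posterior: Beta(1+16, 1+9) = Beta(17, 10).
Equal-tailed 95% interval: the 0.025 and 0.975 quantiles of Beta(17, 10).
Posterior mean ≈ 0.630, SD ≈ 0.091; a Normal approximation gives roughly [0.451, 0.808].
Exact: F⁻¹(0.025) = 0.443; F⁻¹(0.975) = 0.798.

[0.443, 0.798]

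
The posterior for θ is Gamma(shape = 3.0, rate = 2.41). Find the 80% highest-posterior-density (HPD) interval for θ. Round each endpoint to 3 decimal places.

The posterior is unimodal and skewed, so the HPD interval has equal density at both endpoints and is the shortest 80% interval.
Solving f(0.271) = f(1.876) with F(1.876) − F(0.271) = 0.80 gives [0.271, 1.876].
For comparison, the equal-tailed interval is [0.457, 2.208]; the HPD is narrower and shifted toward the mode.

[0.271, 1.876]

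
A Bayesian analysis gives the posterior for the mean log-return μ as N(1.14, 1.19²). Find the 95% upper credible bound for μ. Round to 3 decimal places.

Need U with P(μ ≤ U) = 0.95: U = 1.14 + z_{0.05}·1.19.
z = 1.645; U = 1.14 + 1.645 × 1.19 = 3.097.

3.097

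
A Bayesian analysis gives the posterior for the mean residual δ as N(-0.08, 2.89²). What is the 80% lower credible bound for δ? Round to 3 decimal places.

Need L with P(δ ≥ L) = 0.80: L = -0.08 − z_{0.2}·2.89.
z = 0.842; L = -0.08 − 0.842 × 2.89 = -2.512.

-2.512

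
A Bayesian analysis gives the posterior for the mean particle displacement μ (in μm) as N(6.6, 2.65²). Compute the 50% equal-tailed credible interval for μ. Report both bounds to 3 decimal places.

The posterior is symmetric, so the 50% equal-tailed interval is μ = 6.6 ± z·2.65 with z = 0.674.
Half-width: 0.674 × 2.65 = 1.787.
6.6 − 1.787 = 4.813; 6.6 + 1.787 = 8.387.

[4.813, 8.387]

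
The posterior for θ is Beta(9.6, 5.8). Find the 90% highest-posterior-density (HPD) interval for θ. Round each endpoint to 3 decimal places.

The posterior is unimodal and skewed, so the HPD interval has equal density at both endpoints and is the shortest 90% interval.
Solving f(0.429) = f(0.822) with F(0.822) − F(0.429) = 0.90 gives [0.429, 0.822].
For comparison, the equal-tailed interval is [0.417, 0.811]; the HPD is narrower and shifted toward the mode.

[0.429, 0.822]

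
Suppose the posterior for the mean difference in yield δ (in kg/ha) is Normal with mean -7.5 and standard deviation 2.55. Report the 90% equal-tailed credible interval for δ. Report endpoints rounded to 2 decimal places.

[-11.69, -3.31]

The posterior is symmetric, so the 90% equal-tailed interval is δ = -7.5 ± z·2.55 with z = 1.645.
Half-width: 1.645 × 2.55 = 4.19.
-7.5 − 4.19 = -11.69; -7.5 + 4.19 = -3.31.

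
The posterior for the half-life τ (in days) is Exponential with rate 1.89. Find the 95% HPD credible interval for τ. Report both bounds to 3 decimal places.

[0.000, 1.585]

The exponential density is strictly decreasing on [0, ∞), so the HPD interval is anchored at 0: [0, q] with P(τ ≤ q) = 0.95.
q = −ln(1 − 0.95) / 1.89 = 2.9957 / 1.89 = 1.585.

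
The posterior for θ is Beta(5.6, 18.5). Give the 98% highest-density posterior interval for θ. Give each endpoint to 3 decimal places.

The posterior is unimodal and skewed, so the HPD interval has equal density at both endpoints and is the shortest 98% interval.
Solving f(0.063) = f(0.438) with F(0.438) − F(0.063) = 0.98 gives [0.063, 0.438].
For comparison, the equal-tailed interval is [0.073, 0.455]; the HPD is narrower and shifted toward the mode.

[0.063, 0.438]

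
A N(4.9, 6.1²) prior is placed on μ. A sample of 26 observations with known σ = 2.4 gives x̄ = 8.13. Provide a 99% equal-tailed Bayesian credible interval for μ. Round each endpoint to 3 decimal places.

[6.902, 9.320]

Posterior precision = 1/6.1² + 26/2.4² = 0.0269 + 4.5139 = 4.5408, so posterior SD = 0.4693.
Posterior mean = (4.9/6.1² + 26·8.13/2.4²) / 4.5408 = 8.1109.
Interval: 8.1109 ± 2.576 × 0.4693 → [6.902, 9.320].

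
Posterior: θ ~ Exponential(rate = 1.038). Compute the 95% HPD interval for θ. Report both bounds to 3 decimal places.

The exponential density is strictly decreasing on [0, ∞), so the HPD interval is anchored at 0: [0, q] with P(θ ≤ q) = 0.95.
q = −ln(1 − 0.95) / 1.038 = 2.9957 / 1.038 = 2.886.

[0.000, 2.886]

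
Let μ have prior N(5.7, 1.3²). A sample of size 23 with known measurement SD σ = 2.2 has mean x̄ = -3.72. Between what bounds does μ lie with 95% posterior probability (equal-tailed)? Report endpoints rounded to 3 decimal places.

Posterior precision = 1/1.3² + 23/2.2² = 0.5917 + 4.7521 = 5.3438, so posterior SD = 0.4326.
Posterior mean = (5.7/1.3² + 23·-3.72/2.2²) / 5.3438 = -2.6769.
Interval: -2.6769 ± 1.960 × 0.4326 → [-3.525, -1.829].

[-3.525, -1.829]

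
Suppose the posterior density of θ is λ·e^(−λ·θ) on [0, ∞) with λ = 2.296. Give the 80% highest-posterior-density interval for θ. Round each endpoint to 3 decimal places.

[0.000, 0.701]

The exponential density is strictly decreasing on [0, ∞), so the HPD interval is anchored at 0: [0, q] with P(θ ≤ q) = 0.80.
q = −ln(1 − 0.80) / 2.296 = 1.6094 / 2.296 = 0.701.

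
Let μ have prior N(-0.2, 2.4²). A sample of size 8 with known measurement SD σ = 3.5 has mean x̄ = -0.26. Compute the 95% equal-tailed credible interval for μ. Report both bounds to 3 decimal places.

[-2.403, 1.908]

Posterior precision = 1/2.4² + 8/3.5² = 0.1736 + 0.6531 = 0.8267, so posterior SD = 1.0998.
Posterior mean = (-0.2/2.4² + 8·-0.26/3.5²) / 0.8267 = -0.2474.
Interval: -0.2474 ± 1.960 × 1.0998 → [-2.403, 1.908].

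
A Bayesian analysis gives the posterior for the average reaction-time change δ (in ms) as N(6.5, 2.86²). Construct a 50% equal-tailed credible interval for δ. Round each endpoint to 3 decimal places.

The posterior is symmetric, so the 50% equal-tailed interval is δ = 6.5 ± z·2.86 with z = 0.674.
Half-width: 0.674 × 2.86 = 1.929.
6.5 − 1.929 = 4.571; 6.5 + 1.929 = 8.429.

[4.571, 8.429]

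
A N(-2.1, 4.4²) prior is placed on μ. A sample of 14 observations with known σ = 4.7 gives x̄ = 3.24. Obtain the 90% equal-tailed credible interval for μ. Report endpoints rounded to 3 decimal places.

Posterior precision = 1/4.4² + 14/4.7² = 0.0517 + 0.6338 = 0.6854, so posterior SD = 1.2079.
Posterior mean = (-2.1/4.4² + 14·3.24/4.7²) / 0.6854 = 2.8376.
Interval: 2.8376 ± 1.645 × 1.2079 → [0.851, 4.824].

[0.851, 4.824]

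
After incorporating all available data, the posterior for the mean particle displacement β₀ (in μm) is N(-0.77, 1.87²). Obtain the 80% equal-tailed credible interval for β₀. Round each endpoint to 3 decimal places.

[-3.167, 1.627]

The posterior is symmetric, so the 80% equal-tailed interval is β₀ = -0.77 ± z·1.87 with z = 1.282.
Half-width: 1.282 × 1.87 = 2.397.
-0.77 − 2.397 = -3.167; -0.77 + 2.397 = 1.627.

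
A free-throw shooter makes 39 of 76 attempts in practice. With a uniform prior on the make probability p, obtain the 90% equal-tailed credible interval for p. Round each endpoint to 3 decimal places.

Posterior: Beta(1+39, 1+37) = Beta(40, 38).
Equal-tailed 90% interval: the 0.05 and 0.95 quantiles of Beta(40, 38).
Posterior mean ≈ 0.513, SD ≈ 0.056; a Normal approximation gives roughly [0.420, 0.605].
Exact: F⁻¹(0.05) = 0.420; F⁻¹(0.95) = 0.605.

[0.420, 0.605]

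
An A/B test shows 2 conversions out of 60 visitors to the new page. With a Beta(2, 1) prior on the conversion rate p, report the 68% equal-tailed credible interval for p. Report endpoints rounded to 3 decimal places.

Posterior: Beta(2+2, 1+58) = Beta(4, 59).
Equal-tailed 68% interval: the 0.16 and 0.84 quantiles of Beta(4, 59).
Posterior mean ≈ 0.063, SD ≈ 0.030; a Normal approximation gives roughly [0.033, 0.094].
Exact: F⁻¹(0.16) = 0.034; F⁻¹(0.84) = 0.093.

[0.034, 0.093]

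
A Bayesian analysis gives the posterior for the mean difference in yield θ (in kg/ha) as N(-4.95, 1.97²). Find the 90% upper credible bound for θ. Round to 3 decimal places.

-2.425

Need U with P(θ ≤ U) = 0.90: U = -4.95 + z_{0.1}·1.97.
z = 1.282; U = -4.95 + 1.282 × 1.97 = -2.425.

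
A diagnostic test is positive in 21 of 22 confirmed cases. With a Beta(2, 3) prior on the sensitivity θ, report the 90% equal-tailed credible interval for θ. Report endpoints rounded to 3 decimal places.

Posterior: Beta(2+21, 3+1) = Beta(23, 4).
Equal-tailed 90% interval: the 0.05 and 0.95 quantiles of Beta(23, 4).
Posterior mean ≈ 0.852, SD ≈ 0.067; a Normal approximation gives roughly [0.741, 0.962].
Exact: F⁻¹(0.05) = 0.728; F⁻¹(0.95) = 0.946.

[0.728, 0.946]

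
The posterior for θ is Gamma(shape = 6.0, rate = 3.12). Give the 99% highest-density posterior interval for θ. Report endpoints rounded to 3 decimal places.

[0.376, 4.271]

The posterior is unimodal and skewed, so the HPD interval has equal density at both endpoints and is the shortest 99% interval.
Solving f(0.376) = f(4.271) with F(4.271) − F(0.376) = 0.99 gives [0.376, 4.271].
For comparison, the equal-tailed interval is [0.493, 4.535]; the HPD is narrower and shifted toward the mode.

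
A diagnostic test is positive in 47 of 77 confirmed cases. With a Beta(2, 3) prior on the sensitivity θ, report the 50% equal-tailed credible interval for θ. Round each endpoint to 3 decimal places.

Posterior: Beta(2+47, 3+30) = Beta(49, 33).
Equal-tailed 50% interval: the 0.25 and 0.75 quantiles of Beta(49, 33).
Posterior mean ≈ 0.598, SD ≈ 0.054; a Normal approximation gives roughly [0.561, 0.634].
Exact: F⁻¹(0.25) = 0.561; F⁻¹(0.75) = 0.635.

[0.561, 0.635]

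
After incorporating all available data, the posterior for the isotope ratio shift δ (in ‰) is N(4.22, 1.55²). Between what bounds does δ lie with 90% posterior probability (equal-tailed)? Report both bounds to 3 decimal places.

The posterior is symmetric, so the 90% equal-tailed interval is δ = 4.22 ± z·1.55 with z = 1.645.
Half-width: 1.645 × 1.55 = 2.550.
4.22 − 2.550 = 1.670; 4.22 + 2.550 = 6.770.

[1.670, 6.770]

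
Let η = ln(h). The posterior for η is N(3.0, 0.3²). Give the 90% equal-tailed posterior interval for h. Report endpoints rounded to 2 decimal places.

[12.26, 32.90]

On the log scale the 90% interval is 3.0 ± 1.645 × 0.3 = [2.5065, 3.4935].
Exponentiate: [e^2.5065, e^3.4935] = [12.26, 32.90].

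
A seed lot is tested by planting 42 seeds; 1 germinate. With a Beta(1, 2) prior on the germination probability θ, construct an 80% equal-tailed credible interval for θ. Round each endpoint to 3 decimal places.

Posterior: Beta(1+1, 2+41) = Beta(2, 43).
Equal-tailed 80% interval: the 0.1 and 0.9 quantiles of Beta(2, 43).
Posterior mean ≈ 0.044, SD ≈ 0.030; a Normal approximation gives roughly [0.006, 0.083].
Exact: F⁻¹(0.1) = 0.012; F⁻¹(0.9) = 0.086.

[0.012, 0.086]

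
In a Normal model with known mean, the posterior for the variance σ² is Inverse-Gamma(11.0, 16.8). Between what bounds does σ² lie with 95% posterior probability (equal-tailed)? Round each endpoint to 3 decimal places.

[0.914, 3.059]

Inverse-Gamma(11.0, 16.8) quantiles: F⁻¹(0.025) and F⁻¹(0.975).
Equivalently, 1/σ² ~ Gamma(11.0, rate = 16.8); invert its 0.975 and 0.025 quantiles.
Posterior mean ≈ 1.680, SD ≈ 0.560; a Normal approximation gives roughly [0.582, 2.778].
Exact: lower = 0.914; upper = 3.059.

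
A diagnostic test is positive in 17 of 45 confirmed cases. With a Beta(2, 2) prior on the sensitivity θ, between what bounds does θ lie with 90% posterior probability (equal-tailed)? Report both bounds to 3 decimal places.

Posterior: Beta(2+17, 2+28) = Beta(19, 30).
Equal-tailed 90% interval: the 0.05 and 0.95 quantiles of Beta(19, 30).
Posterior mean ≈ 0.388, SD ≈ 0.069; a Normal approximation gives roughly [0.274, 0.501].
Exact: F⁻¹(0.05) = 0.277; F⁻¹(0.95) = 0.504.

[0.277, 0.504]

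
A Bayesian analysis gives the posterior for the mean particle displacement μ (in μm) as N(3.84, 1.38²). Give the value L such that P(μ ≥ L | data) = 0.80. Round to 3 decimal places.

Need L with P(μ ≥ L) = 0.80: L = 3.84 − z_{0.2}·1.38.
z = 0.842; L = 3.84 − 0.842 × 1.38 = 2.679.

2.679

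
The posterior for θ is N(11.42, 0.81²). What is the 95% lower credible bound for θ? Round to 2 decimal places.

Need L with P(θ ≥ L) = 0.95: L = 11.42 − z_{0.05}·0.81.
z = 1.645; L = 11.42 − 1.645 × 0.81 = 10.09.

10.09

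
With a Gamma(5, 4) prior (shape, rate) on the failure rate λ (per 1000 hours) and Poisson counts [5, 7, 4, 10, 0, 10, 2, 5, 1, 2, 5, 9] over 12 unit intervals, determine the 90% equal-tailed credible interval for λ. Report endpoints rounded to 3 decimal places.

[3.271, 4.925]

Posterior: Gamma(5+60, 4+12) = Gamma(65, 16) (shape, rate).
Equal-tailed 90% interval: Gamma(65, 16) quantiles at 0.05 and 0.95.
Posterior mean ≈ 4.062, SD ≈ 0.504; a Normal approximation gives roughly [3.234, 4.891].
Exact: lower = 3.271; upper = 4.925.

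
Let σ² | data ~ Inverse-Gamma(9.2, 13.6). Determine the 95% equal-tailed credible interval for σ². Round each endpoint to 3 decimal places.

[0.848, 3.200]

Inverse-Gamma(9.2, 13.6) quantiles: F⁻¹(0.025) and F⁻¹(0.975).
Equivalently, 1/σ² ~ Gamma(9.2, rate = 13.6); invert its 0.975 and 0.025 quantiles.
Posterior mean ≈ 1.659, SD ≈ 0.618; a Normal approximation gives roughly [0.447, 2.870].
Exact: lower = 0.848; upper = 3.200.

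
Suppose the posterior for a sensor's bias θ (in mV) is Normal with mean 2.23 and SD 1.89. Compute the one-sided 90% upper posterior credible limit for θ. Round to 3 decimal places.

Need U with P(θ ≤ U) = 0.90: U = 2.23 + z_{0.1}·1.89.
z = 1.282; U = 2.23 + 1.282 × 1.89 = 4.652.

4.652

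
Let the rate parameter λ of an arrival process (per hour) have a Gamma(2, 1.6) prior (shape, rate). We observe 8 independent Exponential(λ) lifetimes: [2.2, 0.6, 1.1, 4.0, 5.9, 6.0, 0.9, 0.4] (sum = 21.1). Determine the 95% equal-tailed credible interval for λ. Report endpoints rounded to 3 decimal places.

Posterior: Gamma(2+8, 1.6+21.1) = Gamma(10, 22.7) (shape, rate).
Equal-tailed 95% interval: Gamma(10, 22.7) quantiles at 0.025 and 0.975.
Posterior mean ≈ 0.441, SD ≈ 0.139; a Normal approximation gives roughly [0.167, 0.714].
Exact: lower = 0.211; upper = 0.753.

[0.211, 0.753]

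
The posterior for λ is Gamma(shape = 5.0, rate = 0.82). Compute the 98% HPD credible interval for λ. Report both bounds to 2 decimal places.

The posterior is unimodal and skewed, so the HPD interval has equal density at both endpoints and is the shortest 98% interval.
Solving f(1.12) = f(13.15) with F(13.15) − F(1.12) = 0.98 gives [1.12, 13.15].
For comparison, the equal-tailed interval is [1.56, 14.15]; the HPD is narrower and shifted toward the mode.

[1.12, 13.15]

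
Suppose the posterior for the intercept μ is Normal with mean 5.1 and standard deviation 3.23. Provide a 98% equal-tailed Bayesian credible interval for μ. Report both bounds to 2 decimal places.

The posterior is symmetric, so the 98% equal-tailed interval is μ = 5.1 ± z·3.23 with z = 2.326.
Half-width: 2.326 × 3.23 = 7.51.
5.1 − 7.51 = -2.41; 5.1 + 7.51 = 12.61.

[-2.41, 12.61]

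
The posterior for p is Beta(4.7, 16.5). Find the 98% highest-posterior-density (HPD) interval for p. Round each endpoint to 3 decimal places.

[0.048, 0.438]

The posterior is unimodal and skewed, so the HPD interval has equal density at both endpoints and is the shortest 98% interval.
Solving f(0.048) = f(0.438) with F(0.438) − F(0.048) = 0.98 gives [0.048, 0.438].
For comparison, the equal-tailed interval is [0.060, 0.458]; the HPD is narrower and shifted toward the mode.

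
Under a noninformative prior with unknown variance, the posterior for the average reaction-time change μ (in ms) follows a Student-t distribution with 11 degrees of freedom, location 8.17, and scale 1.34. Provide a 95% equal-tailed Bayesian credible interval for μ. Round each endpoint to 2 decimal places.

[5.22, 11.12]

The t_11 distribution is symmetric; the 95% interval is 8.17 ± t·1.34 with t_{0.975,11} = 2.201.
Half-width: 2.201 × 1.34 = 2.95.
8.17 − 2.95 = 5.22; 8.17 + 2.95 = 11.12.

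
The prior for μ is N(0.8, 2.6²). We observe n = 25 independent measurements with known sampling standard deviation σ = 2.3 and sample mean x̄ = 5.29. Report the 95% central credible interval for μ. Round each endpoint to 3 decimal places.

Posterior precision = 1/2.6² + 25/2.3² = 0.1479 + 4.7259 = 4.8738, so posterior SD = 0.4530.
Posterior mean = (0.8/2.6² + 25·5.29/2.3²) / 4.8738 = 5.1537.
Interval: 5.1537 ± 1.960 × 0.4530 → [4.266, 6.042].

[4.266, 6.042]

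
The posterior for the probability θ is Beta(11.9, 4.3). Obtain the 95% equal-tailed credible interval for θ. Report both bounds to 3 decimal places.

[0.503, 0.912]

Posterior: Beta(11.9, 4.3).
Equal-tailed 95% interval: the 0.025 and 0.975 quantiles of Beta(11.9, 4.3).
Posterior mean ≈ 0.735, SD ≈ 0.106; a Normal approximation gives roughly [0.526, 0.943].
Exact: F⁻¹(0.025) = 0.503; F⁻¹(0.975) = 0.912.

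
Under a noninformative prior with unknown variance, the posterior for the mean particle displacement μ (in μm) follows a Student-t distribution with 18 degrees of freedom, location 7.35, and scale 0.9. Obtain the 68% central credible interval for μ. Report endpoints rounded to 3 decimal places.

The t_18 distribution is symmetric; the 68% interval is 7.35 ± t·0.9 with t_{0.84,18} = 1.023.
Half-width: 1.023 × 0.9 = 0.920.
7.35 − 0.920 = 6.430; 7.35 + 0.920 = 8.270.

[6.430, 8.270]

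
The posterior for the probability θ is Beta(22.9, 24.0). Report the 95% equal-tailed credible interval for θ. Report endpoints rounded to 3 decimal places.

Posterior: Beta(22.9, 24.0).
Equal-tailed 95% interval: the 0.025 and 0.975 quantiles of Beta(22.9, 24.0).
Posterior mean ≈ 0.488, SD ≈ 0.072; a Normal approximation gives roughly [0.347, 0.630].
Exact: F⁻¹(0.025) = 0.348; F⁻¹(0.975) = 0.630.

[0.348, 0.630]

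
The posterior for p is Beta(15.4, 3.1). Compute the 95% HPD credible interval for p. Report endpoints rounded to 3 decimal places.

The posterior is unimodal and skewed, so the HPD interval has equal density at both endpoints and is the shortest 95% interval.
Solving f(0.667) = f(0.975) with F(0.975) − F(0.667) = 0.95 gives [0.667, 0.975].
For comparison, the equal-tailed interval is [0.637, 0.960]; the HPD is narrower and shifted toward the mode.

[0.667, 0.975]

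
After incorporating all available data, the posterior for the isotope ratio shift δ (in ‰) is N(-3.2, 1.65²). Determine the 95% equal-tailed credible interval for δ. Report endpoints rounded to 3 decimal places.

[-6.434, 0.034]

The posterior is symmetric, so the 95% equal-tailed interval is δ = -3.2 ± z·1.65 with z = 1.960.
Half-width: 1.960 × 1.65 = 3.234.
-3.2 − 3.234 = -6.434; -3.2 + 3.234 = 0.034.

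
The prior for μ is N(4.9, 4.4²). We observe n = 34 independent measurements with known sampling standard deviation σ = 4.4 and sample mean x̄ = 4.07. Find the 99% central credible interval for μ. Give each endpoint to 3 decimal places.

Posterior precision = 1/4.4² + 34/4.4² = 0.0517 + 1.7562 = 1.8079, so posterior SD = 0.7437.
Posterior mean = (4.9/4.4² + 34·4.07/4.4²) / 1.8079 = 4.0937.
Interval: 4.0937 ± 2.576 × 0.7437 → [2.178, 6.009].

[2.178, 6.009]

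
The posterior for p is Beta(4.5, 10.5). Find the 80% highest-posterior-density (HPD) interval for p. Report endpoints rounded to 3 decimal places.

[0.140, 0.433]

The posterior is unimodal and skewed, so the HPD interval has equal density at both endpoints and is the shortest 80% interval.
Solving f(0.140) = f(0.433) with F(0.433) − F(0.140) = 0.80 gives [0.140, 0.433].
For comparison, the equal-tailed interval is [0.158, 0.455]; the HPD is narrower and shifted toward the mode.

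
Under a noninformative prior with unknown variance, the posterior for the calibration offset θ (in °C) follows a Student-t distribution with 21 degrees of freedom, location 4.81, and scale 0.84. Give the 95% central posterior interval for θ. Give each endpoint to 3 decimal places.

[3.063, 6.557]

The t_21 distribution is symmetric; the 95% interval is 4.81 ± t·0.84 with t_{0.975,21} = 2.080.
Half-width: 2.080 × 0.84 = 1.747.
4.81 − 1.747 = 3.063; 4.81 + 1.747 = 6.557.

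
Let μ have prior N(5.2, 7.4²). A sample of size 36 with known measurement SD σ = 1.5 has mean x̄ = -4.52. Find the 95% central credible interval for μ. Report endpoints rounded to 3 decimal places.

[-4.999, -4.019]

Posterior precision = 1/7.4² + 36/1.5² = 0.0183 + 16.0000 = 16.0183, so posterior SD = 0.2499.
Posterior mean = (5.2/7.4² + 36·-4.52/1.5²) / 16.0183 = -4.5089.
Interval: -4.5089 ± 1.960 × 0.2499 → [-4.999, -4.019].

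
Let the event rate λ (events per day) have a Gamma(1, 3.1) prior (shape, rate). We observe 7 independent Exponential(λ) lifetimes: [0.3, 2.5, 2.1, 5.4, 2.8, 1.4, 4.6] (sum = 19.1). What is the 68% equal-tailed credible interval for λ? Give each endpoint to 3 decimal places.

[0.236, 0.484]

Posterior: Gamma(1+7, 3.1+19.1) = Gamma(8, 22.2) (shape, rate).
Equal-tailed 68% interval: Gamma(8, 22.2) quantiles at 0.16 and 0.84.
Posterior mean ≈ 0.360, SD ≈ 0.127; a Normal approximation gives roughly [0.234, 0.487].
Exact: lower = 0.236; upper = 0.484.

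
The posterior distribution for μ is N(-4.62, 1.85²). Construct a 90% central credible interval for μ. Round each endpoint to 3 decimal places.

The posterior is symmetric, so the 90% equal-tailed interval is μ = -4.62 ± z·1.85 with z = 1.645.
Half-width: 1.645 × 1.85 = 3.043.
-4.62 − 3.043 = -7.663; -4.62 + 3.043 = -1.577.

[-7.663, -1.577]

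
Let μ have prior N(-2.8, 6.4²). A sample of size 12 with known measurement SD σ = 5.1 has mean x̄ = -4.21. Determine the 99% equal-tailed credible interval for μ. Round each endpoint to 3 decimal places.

Posterior precision = 1/6.4² + 12/5.1² = 0.0244 + 0.4614 = 0.4858, so posterior SD = 1.4348.
Posterior mean = (-2.8/6.4² + 12·-4.21/5.1²) / 0.4858 = -4.1391.
Interval: -4.1391 ± 2.576 × 1.4348 → [-7.835, -0.443].

[-7.835, -0.443]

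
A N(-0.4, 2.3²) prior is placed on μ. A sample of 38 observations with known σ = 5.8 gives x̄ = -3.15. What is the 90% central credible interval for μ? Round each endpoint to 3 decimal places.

[-4.188, -1.323]

Posterior precision = 1/2.3² + 38/5.8² = 0.1890 + 1.1296 = 1.3186, so posterior SD = 0.8708.
Posterior mean = (-0.4/2.3² + 38·-3.15/5.8²) / 1.3186 = -2.7558.
Interval: -2.7558 ± 1.645 × 0.8708 → [-4.188, -1.323].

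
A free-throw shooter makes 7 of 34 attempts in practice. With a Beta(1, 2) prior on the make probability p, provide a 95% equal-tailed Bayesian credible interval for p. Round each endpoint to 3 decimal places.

Posterior: Beta(1+7, 2+27) = Beta(8, 29).
Equal-tailed 95% interval: the 0.025 and 0.975 quantiles of Beta(8, 29).
Posterior mean ≈ 0.216, SD ≈ 0.067; a Normal approximation gives roughly [0.085, 0.347].
Exact: F⁻¹(0.025) = 0.101; F⁻¹(0.975) = 0.360.

[0.101, 0.360]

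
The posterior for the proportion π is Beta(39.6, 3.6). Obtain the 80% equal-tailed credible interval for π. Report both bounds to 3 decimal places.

Posterior: Beta(39.6, 3.6).
Equal-tailed 80% interval: the 0.1 and 0.9 quantiles of Beta(39.6, 3.6).
Posterior mean ≈ 0.917, SD ≈ 0.042; a Normal approximation gives roughly [0.863, 0.970].
Exact: F⁻¹(0.1) = 0.860; F⁻¹(0.9) = 0.964.

[0.860, 0.964]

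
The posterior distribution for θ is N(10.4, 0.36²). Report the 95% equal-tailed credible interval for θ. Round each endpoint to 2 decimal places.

[9.69, 11.11]

The posterior is symmetric, so the 95% equal-tailed interval is θ = 10.4 ± z·0.36 with z = 1.960.
Half-width: 1.960 × 0.36 = 0.71.
10.4 − 0.71 = 9.69; 10.4 + 0.71 = 11.11.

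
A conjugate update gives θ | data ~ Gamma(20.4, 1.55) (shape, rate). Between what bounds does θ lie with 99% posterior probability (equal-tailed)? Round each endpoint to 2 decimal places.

[6.86, 21.87]

Posterior: Gamma(shape 20.4, rate 1.55).
Equal-tailed 99% interval: Gamma(20.4, 1.55) quantiles at 0.005 and 0.995.
Posterior mean ≈ 13.16, SD ≈ 2.91; a Normal approximation gives roughly [5.66, 20.67].
Exact: lower = 6.86; upper = 21.87.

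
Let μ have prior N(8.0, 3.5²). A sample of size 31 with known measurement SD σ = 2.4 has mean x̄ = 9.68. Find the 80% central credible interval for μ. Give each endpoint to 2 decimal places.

[9.11, 10.20]

Posterior precision = 1/3.5² + 31/2.4² = 0.0816 + 5.3819 = 5.4636, so posterior SD = 0.4278.
Posterior mean = (8.0/3.5² + 31·9.68/2.4²) / 5.4636 = 9.6549.
Interval: 9.6549 ± 1.282 × 0.4278 → [9.11, 10.20].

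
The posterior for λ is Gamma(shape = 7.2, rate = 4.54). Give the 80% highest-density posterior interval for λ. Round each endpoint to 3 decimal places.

The posterior is unimodal and skewed, so the HPD interval has equal density at both endpoints and is the shortest 80% interval.
Solving f(0.771) = f(2.207) with F(2.207) − F(0.771) = 0.80 gives [0.771, 2.207].
For comparison, the equal-tailed interval is [0.891, 2.375]; the HPD is narrower and shifted toward the mode.

[0.771, 2.207]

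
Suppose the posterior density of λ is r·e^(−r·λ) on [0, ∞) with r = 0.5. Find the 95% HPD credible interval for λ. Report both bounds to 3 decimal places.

The exponential density is strictly decreasing on [0, ∞), so the HPD interval is anchored at 0: [0, q] with P(λ ≤ q) = 0.95.
q = −ln(1 − 0.95) / 0.5 = 2.9957 / 0.5 = 5.991.

[0.000, 5.991]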